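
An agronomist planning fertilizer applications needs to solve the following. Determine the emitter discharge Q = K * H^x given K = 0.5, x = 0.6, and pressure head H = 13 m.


Q = K * H^x
  = 0.5 * 13^0.6
  = 0.5 * 4.6598
  = 2.33 L/h


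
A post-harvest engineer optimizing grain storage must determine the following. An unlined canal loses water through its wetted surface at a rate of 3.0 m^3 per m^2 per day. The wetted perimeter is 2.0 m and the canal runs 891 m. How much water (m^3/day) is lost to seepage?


S = C * P * L
  = 3.0 * 2.0 * 891
  = 5346 m^3/day


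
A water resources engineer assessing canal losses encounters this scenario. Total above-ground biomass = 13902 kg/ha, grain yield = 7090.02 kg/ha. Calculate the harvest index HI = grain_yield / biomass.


HI = grain_yield / biomass
   = 7090.02 / 13902
   = 0.51


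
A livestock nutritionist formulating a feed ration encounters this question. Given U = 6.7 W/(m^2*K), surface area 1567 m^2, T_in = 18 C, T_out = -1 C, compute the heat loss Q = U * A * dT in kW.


dT = 18 - (-1) = 19 K
Q = U * A * dT
  = 6.7 * 1567 * 19
  = 199479.10 W = 199.48 kW


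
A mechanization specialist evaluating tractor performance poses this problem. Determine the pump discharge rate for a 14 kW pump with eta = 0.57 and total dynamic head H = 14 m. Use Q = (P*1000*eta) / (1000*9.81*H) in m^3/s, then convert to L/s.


Q = (P * 1000 * eta) / (rho * g * H)
  = (14 * 1000 * 0.57) / (1000 * 9.81 * 14)
  = 7980 / 137340
  = 0.05810 m^3/s = 58.10 L/s


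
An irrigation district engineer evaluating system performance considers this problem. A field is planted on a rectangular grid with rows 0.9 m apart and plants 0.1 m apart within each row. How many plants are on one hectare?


D = 10000 / (row_sp * plant_sp)
  = 10000 / (0.9 * 0.1)
  = 10000 / 0.0900
  = 111111.11 plants/ha


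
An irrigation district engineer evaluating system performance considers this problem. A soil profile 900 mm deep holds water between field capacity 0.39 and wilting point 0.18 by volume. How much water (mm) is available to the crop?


AW = (FC - WP) * D
   = (0.39 - 0.18) * 900
   = 0.21 * 900
   = 189 mm


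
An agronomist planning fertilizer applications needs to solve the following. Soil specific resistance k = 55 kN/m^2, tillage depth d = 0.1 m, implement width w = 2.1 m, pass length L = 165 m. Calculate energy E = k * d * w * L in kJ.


E = k * d * w * L
  = 55 * 0.1 * 2.1 * 165
  = 1905.75 kJ


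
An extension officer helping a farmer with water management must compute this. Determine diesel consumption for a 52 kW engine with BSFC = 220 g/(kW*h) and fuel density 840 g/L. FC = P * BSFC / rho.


FC = P * BSFC / rho_fuel
   = 52 * 220 / 840
   = 11440 / 840
   = 13.62 L/h


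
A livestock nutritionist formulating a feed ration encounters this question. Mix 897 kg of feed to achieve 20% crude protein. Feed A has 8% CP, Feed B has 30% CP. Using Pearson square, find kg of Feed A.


parts_A = CP_b - target = 30 - 20 = 10
parts_B = target - CP_a = 20 - 8 = 12
total_parts = 10 + 12 = 22
Feed A = 897 * 10 / 22 = 407.73 kg
Feed B = 897 * 12 / 22 = 489.27 kg

407.73 kg


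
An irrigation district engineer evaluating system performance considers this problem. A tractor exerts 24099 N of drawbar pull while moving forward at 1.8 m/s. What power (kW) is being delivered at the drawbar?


P = F * v / 1000
  = 24099 * 1.8 / 1000
  = 43378.20 / 1000
  = 43.38 kW


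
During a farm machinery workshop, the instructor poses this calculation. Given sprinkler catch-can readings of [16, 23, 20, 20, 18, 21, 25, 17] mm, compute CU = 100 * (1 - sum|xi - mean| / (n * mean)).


xbar = 160 / 8 = 20
sum|xi - xbar| = 18
CU = 100 * (1 - 18 / (8 * 20))
   = 100 * (1 - 0.1125)
   = 88.75%


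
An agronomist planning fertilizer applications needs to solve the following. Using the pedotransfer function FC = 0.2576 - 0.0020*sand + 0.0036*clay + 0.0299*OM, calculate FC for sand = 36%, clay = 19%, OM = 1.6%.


FC = 0.2576 - 0.0020*36 + 0.0036*19 + 0.0299*1.6
   = 0.2576 - 0.0720 + 0.0684 + 0.0478
   = 0.3018


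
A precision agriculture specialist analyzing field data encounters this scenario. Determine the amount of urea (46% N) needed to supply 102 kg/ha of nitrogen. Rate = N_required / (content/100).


Rate = N_required / (N_content / 100)
     = 102 / (46 / 100)
     = 102 / 0.46
     = 221.74 kg/ha


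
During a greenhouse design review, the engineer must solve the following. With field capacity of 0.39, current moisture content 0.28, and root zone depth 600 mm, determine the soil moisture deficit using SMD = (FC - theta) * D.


SMD = (FC - theta) * D
    = (0.39 - 0.28) * 600
    = 0.110 * 600
    = 66 mm


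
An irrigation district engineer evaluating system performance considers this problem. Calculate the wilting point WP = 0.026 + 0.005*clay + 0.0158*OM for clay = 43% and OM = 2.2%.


WP = 0.026 + 0.005*43 + 0.0158*2.2
   = 0.026 + 0.2150 + 0.0348
   = 0.2758


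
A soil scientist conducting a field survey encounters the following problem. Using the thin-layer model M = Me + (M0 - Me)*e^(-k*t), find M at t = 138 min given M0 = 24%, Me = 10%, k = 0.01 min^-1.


M = Me + (M0 - Me) * e^(-k*t)
  = 10 + (24 - 10) * e^(-0.01*138)
  = 10 + 14 * e^(-1.380)
  = 10 + 14 * 0.25158
  = 10 + 3.5221
  = 13.52%


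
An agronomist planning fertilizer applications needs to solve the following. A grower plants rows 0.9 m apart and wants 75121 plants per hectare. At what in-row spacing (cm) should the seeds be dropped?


spacing = 10000 / (row_sp * density)
        = 10000 / (0.9 * 75121)
        = 10000 / 67608.90
        = 0.14791 m = 14.79 cm


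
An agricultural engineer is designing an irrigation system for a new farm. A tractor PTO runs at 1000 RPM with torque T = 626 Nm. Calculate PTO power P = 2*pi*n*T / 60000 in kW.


P = 2*pi*n*T / 60000
  = 2*pi * 1000 * 626 / 60000
  = 3933274.00 / 60000
  = 65.55 kW


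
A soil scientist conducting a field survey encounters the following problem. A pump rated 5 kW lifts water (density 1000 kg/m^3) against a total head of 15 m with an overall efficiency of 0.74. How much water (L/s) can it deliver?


Q = (P * 1000 * eta) / (rho * g * H)
  = (5 * 1000 * 0.74) / (1000 * 9.81 * 15)
  = 3700 / 147150
  = 0.02514 m^3/s = 25.14 L/s


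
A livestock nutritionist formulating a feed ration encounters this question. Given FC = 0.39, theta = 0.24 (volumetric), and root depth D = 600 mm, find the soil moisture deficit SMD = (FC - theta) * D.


SMD = (FC - theta) * D
    = (0.39 - 0.24) * 600
    = 0.150 * 600
    = 90 mm


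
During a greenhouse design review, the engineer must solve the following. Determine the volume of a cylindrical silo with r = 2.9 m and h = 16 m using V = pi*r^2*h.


V = pi * r^2 * h
  = pi * 2.9^2 * 16
  = pi * 8.41 * 16
  = 422.73 m^3


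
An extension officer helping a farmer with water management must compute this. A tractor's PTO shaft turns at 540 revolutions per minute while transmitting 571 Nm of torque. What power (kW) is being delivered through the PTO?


P = 2*pi*n*T / 60000
  = 2*pi * 540 * 571 / 60000
  = 1937357.36 / 60000
  = 32.29 kW


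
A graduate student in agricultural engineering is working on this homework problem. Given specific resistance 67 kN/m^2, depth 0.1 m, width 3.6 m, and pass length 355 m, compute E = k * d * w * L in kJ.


E = k * d * w * L
  = 67 * 0.1 * 3.6 * 355
  = 8562.60 kJ


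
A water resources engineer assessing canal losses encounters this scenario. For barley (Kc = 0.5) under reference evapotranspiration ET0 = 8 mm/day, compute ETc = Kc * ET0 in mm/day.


ETc = Kc * ET0
    = 0.5 * 8
    = 4 mm/day


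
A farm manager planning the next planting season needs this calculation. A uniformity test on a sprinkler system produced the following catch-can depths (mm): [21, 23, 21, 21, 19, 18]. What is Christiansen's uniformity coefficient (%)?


xbar = 123 / 6 = 20.500
sum|xi - xbar| = 8
CU = 100 * (1 - 8 / (6 * 20.500))
   = 100 * (1 - 0.0650)
   = 93.50%


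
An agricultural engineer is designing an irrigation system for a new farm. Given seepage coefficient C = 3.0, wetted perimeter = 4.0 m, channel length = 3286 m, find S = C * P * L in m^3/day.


S = C * P * L
  = 3.0 * 4.0 * 3286
  = 39432 m^3/day


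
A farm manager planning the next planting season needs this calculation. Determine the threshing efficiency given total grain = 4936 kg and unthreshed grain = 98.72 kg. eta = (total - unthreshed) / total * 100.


eta = (total - unthreshed) / total * 100
    = (4936 - 98.72) / 4936 * 100
    = 4837.28 / 4936 * 100
    = 98%


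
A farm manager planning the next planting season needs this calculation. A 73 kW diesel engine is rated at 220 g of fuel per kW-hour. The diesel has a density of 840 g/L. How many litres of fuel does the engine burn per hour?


FC = P * BSFC / rho_fuel
   = 73 * 220 / 840
   = 16060 / 840
   = 19.12 L/h


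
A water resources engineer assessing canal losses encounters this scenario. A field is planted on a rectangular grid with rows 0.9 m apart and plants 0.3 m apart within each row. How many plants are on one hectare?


D = 10000 / (row_sp * plant_sp)
  = 10000 / (0.9 * 0.3)
  = 10000 / 0.2700
  = 37037.04 plants/ha


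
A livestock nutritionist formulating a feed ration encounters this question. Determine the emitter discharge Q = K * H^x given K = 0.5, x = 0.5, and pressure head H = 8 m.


Q = K * H^x
  = 0.5 * 8^0.5
  = 0.5 * 2.8284
  = 1.41 L/h


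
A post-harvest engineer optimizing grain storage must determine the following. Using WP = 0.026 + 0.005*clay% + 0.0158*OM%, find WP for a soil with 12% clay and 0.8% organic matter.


WP = 0.026 + 0.005*12 + 0.0158*0.8
   = 0.026 + 0.0600 + 0.0126
   = 0.0986


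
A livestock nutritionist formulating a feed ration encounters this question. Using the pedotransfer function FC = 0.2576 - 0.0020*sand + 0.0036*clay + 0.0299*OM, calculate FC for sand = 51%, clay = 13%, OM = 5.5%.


FC = 0.2576 - 0.0020*51 + 0.0036*13 + 0.0299*5.5
   = 0.2576 - 0.1020 + 0.0468 + 0.1645
   = 0.3669


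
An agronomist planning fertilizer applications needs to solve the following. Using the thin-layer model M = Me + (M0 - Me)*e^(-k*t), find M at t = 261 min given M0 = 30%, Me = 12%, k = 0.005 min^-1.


M = Me + (M0 - Me) * e^(-k*t)
  = 12 + (30 - 12) * e^(-0.005*261)
  = 12 + 18 * e^(-1.305)
  = 12 + 18 * 0.27117
  = 12 + 4.8811
  = 16.88%


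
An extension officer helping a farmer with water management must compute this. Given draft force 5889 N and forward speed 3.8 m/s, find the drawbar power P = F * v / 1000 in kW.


P = F * v / 1000
  = 5889 * 3.8 / 1000
  = 22378.20 / 1000
  = 22.38 kW


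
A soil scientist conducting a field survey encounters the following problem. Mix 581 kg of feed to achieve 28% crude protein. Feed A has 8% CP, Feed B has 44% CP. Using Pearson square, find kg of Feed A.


parts_A = CP_b - target = 44 - 28 = 16
parts_B = target - CP_a = 28 - 8 = 20
total_parts = 16 + 20 = 36
Feed A = 581 * 16 / 36 = 258.22 kg
Feed B = 581 * 20 / 36 = 322.78 kg

258.22 kg


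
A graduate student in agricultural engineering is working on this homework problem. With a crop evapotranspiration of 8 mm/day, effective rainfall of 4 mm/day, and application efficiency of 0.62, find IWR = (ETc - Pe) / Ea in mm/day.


IWR = (ETc - Pe) / Ea
    = (8 - 4) / 0.62
    = 4 / 0.62
    = 6.45 mm/day


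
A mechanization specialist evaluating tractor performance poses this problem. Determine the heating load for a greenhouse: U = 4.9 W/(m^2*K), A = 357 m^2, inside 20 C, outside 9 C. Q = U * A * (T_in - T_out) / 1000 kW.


dT = 20 - (9) = 11 K
Q = U * A * dT
  = 4.9 * 357 * 11
  = 19242.30 W = 19.24 kW


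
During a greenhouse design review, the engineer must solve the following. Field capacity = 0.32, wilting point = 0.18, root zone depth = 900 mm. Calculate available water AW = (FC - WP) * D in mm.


AW = (FC - WP) * D
   = (0.32 - 0.18) * 900
   = 0.14 * 900
   = 126 mm


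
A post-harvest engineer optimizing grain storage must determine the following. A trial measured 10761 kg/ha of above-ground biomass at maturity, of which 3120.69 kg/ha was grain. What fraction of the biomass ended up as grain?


HI = grain_yield / biomass
   = 3120.69 / 10761
   = 0.29


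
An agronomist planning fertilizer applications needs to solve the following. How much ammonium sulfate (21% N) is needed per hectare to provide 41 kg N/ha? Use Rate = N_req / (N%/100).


Rate = N_required / (N_content / 100)
     = 41 / (21 / 100)
     = 41 / 0.21
     = 195.24 kg/ha


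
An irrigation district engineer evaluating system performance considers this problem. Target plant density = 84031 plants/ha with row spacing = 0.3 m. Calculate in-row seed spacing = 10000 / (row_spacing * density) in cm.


spacing = 10000 / (row_sp * density)
        = 10000 / (0.3 * 84031)
        = 10000 / 25209.30
        = 0.39668 m = 39.67 cm


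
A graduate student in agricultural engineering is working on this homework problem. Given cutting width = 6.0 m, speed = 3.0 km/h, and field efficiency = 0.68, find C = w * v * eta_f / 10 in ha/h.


C = w * v * eta_f / 10
  = 6.0 * 3.0 * 0.68 / 10
  = 12.24 / 10
  = 1.22 ha/h


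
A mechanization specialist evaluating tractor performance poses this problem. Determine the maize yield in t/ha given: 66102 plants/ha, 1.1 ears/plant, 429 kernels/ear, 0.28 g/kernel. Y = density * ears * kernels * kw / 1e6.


Y = density * ears * kernels * kw
  = 66102 * 1.1 * 429 * 0.28 g/ha
  = 8734189.46 g/ha
  = 8734.19 kg/ha = 8.73 t/ha


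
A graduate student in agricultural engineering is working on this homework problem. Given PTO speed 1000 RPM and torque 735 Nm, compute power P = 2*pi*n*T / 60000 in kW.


P = 2*pi*n*T / 60000
  = 2*pi * 1000 * 735 / 60000
  = 4618141.20 / 60000
  = 76.97 kW


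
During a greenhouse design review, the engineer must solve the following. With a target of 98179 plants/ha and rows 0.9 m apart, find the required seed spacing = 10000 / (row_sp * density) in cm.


spacing = 10000 / (row_sp * density)
        = 10000 / (0.9 * 98179)
        = 10000 / 88361.10
        = 0.11317 m = 11.32 cm


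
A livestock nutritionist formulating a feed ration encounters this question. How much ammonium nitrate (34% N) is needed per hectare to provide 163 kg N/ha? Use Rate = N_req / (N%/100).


Rate = N_required / (N_content / 100)
     = 163 / (34 / 100)
     = 163 / 0.34
     = 479.41 kg/ha


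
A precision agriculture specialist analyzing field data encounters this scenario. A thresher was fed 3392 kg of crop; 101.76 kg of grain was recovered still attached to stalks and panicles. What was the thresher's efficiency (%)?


eta = (total - unthreshed) / total * 100
    = (3392 - 101.76) / 3392 * 100
    = 3290.24 / 3392 * 100
    = 97%


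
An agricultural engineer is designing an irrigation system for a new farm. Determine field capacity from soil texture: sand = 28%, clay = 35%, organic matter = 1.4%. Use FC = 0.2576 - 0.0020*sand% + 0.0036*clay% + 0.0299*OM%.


FC = 0.2576 - 0.0020*28 + 0.0036*35 + 0.0299*1.4
   = 0.2576 - 0.0560 + 0.1260 + 0.0419
   = 0.3695


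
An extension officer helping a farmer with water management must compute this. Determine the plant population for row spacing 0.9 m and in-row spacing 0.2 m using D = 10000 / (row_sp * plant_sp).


D = 10000 / (row_sp * plant_sp)
  = 10000 / (0.9 * 0.2)
  = 10000 / 0.1800
  = 55555.56 plants/ha


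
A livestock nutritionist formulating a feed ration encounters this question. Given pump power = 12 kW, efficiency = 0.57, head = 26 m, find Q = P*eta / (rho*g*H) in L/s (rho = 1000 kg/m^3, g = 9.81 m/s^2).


Q = (P * 1000 * eta) / (rho * g * H)
  = (12 * 1000 * 0.57) / (1000 * 9.81 * 26)
  = 6840 / 255060
  = 0.02682 m^3/s = 26.82 L/s


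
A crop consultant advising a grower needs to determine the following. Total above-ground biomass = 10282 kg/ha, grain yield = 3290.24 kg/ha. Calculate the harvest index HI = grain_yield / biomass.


HI = grain_yield / biomass
   = 3290.24 / 10282
   = 0.32


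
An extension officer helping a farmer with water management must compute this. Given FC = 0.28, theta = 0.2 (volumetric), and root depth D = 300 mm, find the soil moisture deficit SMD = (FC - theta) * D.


SMD = (FC - theta) * D
    = (0.28 - 0.2) * 300
    = 0.080 * 300
    = 24 mm


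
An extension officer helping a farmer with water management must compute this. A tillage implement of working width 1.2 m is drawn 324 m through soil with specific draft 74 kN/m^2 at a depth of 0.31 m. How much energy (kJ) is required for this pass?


E = k * d * w * L
  = 74 * 0.31 * 1.2 * 324
  = 8919.07 kJ


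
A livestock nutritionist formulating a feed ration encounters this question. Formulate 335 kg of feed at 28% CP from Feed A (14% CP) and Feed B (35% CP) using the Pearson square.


parts_A = CP_b - target = 35 - 28 = 7
parts_B = target - CP_a = 28 - 14 = 14
total_parts = 7 + 14 = 21
Feed A = 335 * 7 / 21 = 111.67 kg
Feed B = 335 * 14 / 21 = 223.33 kg

111.67 kg


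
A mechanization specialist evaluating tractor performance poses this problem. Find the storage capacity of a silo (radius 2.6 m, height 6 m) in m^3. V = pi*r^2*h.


V = pi * r^2 * h
  = pi * 2.6^2 * 6
  = pi * 6.76 * 6
  = 127.42 m^3


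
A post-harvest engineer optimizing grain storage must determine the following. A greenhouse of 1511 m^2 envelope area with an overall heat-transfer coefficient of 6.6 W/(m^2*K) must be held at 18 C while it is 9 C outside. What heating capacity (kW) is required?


dT = 18 - (9) = 9 K
Q = U * A * dT
  = 6.6 * 1511 * 9
  = 89753.40 W = 89.75 kW


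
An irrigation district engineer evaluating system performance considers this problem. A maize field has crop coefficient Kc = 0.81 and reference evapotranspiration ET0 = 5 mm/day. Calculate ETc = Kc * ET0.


ETc = Kc * ET0
    = 0.81 * 5
    = 4.05 mm/day


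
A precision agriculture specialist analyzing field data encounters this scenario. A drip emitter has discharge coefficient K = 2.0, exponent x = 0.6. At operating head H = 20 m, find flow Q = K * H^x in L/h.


Q = K * H^x
  = 2.0 * 20^0.6
  = 2.0 * 6.0342
  = 12.07 L/h


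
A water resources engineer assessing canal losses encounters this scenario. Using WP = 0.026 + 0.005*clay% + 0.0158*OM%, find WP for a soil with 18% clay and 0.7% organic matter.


WP = 0.026 + 0.005*18 + 0.0158*0.7
   = 0.026 + 0.0900 + 0.0111
   = 0.1271


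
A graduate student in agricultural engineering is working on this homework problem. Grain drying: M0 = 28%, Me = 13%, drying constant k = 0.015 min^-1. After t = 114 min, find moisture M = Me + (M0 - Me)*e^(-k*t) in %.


M = Me + (M0 - Me) * e^(-k*t)
  = 13 + (28 - 13) * e^(-0.015*114)
  = 13 + 15 * e^(-1.710)
  = 13 + 15 * 0.18087
  = 13 + 2.7130
  = 15.71%


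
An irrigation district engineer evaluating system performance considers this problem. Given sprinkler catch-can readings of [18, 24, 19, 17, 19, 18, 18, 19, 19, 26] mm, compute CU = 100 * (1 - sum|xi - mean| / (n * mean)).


xbar = 197 / 10 = 19.700
sum|xi - xbar| = 21.200
CU = 100 * (1 - 21.200 / (10 * 19.700))
   = 100 * (1 - 0.1076)
   = 89.24%


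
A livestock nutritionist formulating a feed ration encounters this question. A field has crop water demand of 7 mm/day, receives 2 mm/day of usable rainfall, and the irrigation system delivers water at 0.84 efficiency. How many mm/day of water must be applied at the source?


IWR = (ETc - Pe) / Ea
    = (7 - 2) / 0.84
    = 5 / 0.84
    = 5.95 mm/day


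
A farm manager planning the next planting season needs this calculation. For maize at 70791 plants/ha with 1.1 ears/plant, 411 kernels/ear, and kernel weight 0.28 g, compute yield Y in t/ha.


Y = density * ears * kernels * kw
  = 70791 * 1.1 * 411 * 0.28 g/ha
  = 8961291.11 g/ha
  = 8961.29 kg/ha = 8.96 t/ha


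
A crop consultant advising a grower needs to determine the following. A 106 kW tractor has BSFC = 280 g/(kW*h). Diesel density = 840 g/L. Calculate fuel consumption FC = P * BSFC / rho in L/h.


FC = P * BSFC / rho_fuel
   = 106 * 280 / 840
   = 29680 / 840
   = 35.33 L/h


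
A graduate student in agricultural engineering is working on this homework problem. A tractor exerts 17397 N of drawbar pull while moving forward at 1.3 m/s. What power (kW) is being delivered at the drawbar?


P = F * v / 1000
  = 17397 * 1.3 / 1000
  = 22616.10 / 1000
  = 22.62 kW


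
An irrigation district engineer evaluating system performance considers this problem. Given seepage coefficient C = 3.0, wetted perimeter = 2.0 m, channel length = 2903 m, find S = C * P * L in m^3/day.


S = C * P * L
  = 3.0 * 2.0 * 2903
  = 17418 m^3/day


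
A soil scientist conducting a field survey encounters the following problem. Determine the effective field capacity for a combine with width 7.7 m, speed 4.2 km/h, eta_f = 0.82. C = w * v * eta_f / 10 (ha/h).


C = w * v * eta_f / 10
  = 7.7 * 4.2 * 0.82 / 10
  = 26.52 / 10
  = 2.65 ha/h


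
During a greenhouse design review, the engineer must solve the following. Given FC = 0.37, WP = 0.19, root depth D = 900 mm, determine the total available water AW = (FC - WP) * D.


AW = (FC - WP) * D
   = (0.37 - 0.19) * 900
   = 0.18 * 900
   = 162 mm


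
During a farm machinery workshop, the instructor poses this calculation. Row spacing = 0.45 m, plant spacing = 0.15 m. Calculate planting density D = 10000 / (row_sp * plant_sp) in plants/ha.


D = 10000 / (row_sp * plant_sp)
  = 10000 / (0.45 * 0.15)
  = 10000 / 0.0675
  = 148148.15 plants/ha


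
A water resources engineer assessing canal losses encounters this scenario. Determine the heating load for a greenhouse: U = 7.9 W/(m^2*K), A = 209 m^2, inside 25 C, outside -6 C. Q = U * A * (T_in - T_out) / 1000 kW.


dT = 25 - (-6) = 31 K
Q = U * A * dT
  = 7.9 * 209 * 31
  = 51184.10 W = 51.18 kW


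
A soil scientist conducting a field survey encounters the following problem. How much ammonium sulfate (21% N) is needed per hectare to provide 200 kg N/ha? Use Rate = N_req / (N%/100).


Rate = N_required / (N_content / 100)
     = 200 / (21 / 100)
     = 200 / 0.21
     = 952.38 kg/ha


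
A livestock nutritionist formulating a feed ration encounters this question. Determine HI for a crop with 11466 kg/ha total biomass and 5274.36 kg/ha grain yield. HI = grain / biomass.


HI = grain_yield / biomass
   = 5274.36 / 11466
   = 0.46


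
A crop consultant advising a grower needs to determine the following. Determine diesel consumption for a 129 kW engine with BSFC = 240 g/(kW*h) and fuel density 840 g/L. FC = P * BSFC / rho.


FC = P * BSFC / rho_fuel
   = 129 * 240 / 840
   = 30960 / 840
   = 36.86 L/h


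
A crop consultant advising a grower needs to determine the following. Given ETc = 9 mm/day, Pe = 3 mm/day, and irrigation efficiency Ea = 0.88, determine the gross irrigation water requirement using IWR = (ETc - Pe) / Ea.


IWR = (ETc - Pe) / Ea
    = (9 - 3) / 0.88
    = 6 / 0.88
    = 6.82 mm/day


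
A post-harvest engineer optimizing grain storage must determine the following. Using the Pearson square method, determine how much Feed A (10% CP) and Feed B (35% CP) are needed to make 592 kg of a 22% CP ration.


parts_A = CP_b - target = 35 - 22 = 13
parts_B = target - CP_a = 22 - 10 = 12
total_parts = 13 + 12 = 25
Feed A = 592 * 13 / 25 = 307.84 kg
Feed B = 592 * 12 / 25 = 284.16 kg

307.84 kg


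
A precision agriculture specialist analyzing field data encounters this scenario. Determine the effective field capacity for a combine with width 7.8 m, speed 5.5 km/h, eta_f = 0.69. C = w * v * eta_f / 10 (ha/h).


C = w * v * eta_f / 10
  = 7.8 * 5.5 * 0.69 / 10
  = 29.60 / 10
  = 2.96 ha/h


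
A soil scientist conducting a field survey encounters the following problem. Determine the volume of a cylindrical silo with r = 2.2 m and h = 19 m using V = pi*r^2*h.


V = pi * r^2 * h
  = pi * 2.2^2 * 19
  = pi * 4.84 * 19
  = 288.90 m^3


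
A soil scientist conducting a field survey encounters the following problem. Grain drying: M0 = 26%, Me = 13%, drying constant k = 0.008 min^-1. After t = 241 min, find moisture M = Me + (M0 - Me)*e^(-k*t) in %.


M = Me + (M0 - Me) * e^(-k*t)
  = 13 + (26 - 13) * e^(-0.008*241)
  = 13 + 13 * e^(-1.928)
  = 13 + 13 * 0.14544
  = 13 + 1.8907
  = 14.89%


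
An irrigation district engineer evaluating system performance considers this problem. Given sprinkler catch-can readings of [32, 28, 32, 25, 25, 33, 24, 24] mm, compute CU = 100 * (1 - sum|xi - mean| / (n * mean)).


xbar = 223 / 8 = 27.875
sum|xi - xbar| = 27
CU = 100 * (1 - 27 / (8 * 27.875))
   = 100 * (1 - 0.1211)
   = 87.89%


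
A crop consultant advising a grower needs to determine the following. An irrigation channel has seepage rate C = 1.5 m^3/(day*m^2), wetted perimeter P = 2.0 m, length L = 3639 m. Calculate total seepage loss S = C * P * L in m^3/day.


S = C * P * L
  = 1.5 * 2.0 * 3639
  = 10917 m^3/day


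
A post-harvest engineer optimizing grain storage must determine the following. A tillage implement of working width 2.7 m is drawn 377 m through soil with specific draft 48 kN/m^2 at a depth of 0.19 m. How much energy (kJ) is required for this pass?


E = k * d * w * L
  = 48 * 0.19 * 2.7 * 377
  = 9283.25 kJ


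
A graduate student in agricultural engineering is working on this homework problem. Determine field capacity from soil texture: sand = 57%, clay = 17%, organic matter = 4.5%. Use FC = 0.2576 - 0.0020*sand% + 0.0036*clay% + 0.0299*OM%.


FC = 0.2576 - 0.0020*57 + 0.0036*17 + 0.0299*4.5
   = 0.2576 - 0.1140 + 0.0612 + 0.1346
   = 0.3394


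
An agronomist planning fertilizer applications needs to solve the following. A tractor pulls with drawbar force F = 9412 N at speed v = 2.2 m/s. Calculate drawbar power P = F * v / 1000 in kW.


P = F * v / 1000
  = 9412 * 2.2 / 1000
  = 20706.40 / 1000
  = 20.71 kW


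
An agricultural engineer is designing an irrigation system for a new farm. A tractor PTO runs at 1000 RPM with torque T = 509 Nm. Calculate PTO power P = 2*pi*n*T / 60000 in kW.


P = 2*pi*n*T / 60000
  = 2*pi * 1000 * 509 / 60000
  = 3198141.32 / 60000
  = 53.30 kW


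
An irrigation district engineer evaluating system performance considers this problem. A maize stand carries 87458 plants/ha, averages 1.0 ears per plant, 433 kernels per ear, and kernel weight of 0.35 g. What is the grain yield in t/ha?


Y = density * ears * kernels * kw
  = 87458 * 1.0 * 433 * 0.35 g/ha
  = 13254259.90 g/ha
  = 13254.26 kg/ha = 13.25 t/ha


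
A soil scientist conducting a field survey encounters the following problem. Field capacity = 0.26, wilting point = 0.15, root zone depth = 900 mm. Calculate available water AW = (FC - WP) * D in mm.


AW = (FC - WP) * D
   = (0.26 - 0.15) * 900
   = 0.11 * 900
   = 99 mm


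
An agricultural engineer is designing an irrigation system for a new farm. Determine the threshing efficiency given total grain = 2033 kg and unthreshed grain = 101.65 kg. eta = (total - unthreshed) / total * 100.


eta = (total - unthreshed) / total * 100
    = (2033 - 101.65) / 2033 * 100
    = 1931.35 / 2033 * 100
    = 95%


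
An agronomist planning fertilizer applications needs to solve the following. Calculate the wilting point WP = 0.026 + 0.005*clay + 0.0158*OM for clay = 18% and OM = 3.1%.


WP = 0.026 + 0.005*18 + 0.0158*3.1
   = 0.026 + 0.0900 + 0.0490
   = 0.1650


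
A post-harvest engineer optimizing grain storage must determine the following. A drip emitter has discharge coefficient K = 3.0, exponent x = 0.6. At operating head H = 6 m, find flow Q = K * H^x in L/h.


Q = K * H^x
  = 3.0 * 6^0.6
  = 3.0 * 2.9302
  = 8.79 L/h


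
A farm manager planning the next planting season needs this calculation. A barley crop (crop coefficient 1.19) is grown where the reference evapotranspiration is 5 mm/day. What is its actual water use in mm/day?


ETc = Kc * ET0
    = 1.19 * 5
    = 5.95 mm/day


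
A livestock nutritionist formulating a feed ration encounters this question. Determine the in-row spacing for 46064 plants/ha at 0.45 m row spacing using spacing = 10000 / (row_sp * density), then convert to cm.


spacing = 10000 / (row_sp * density)
        = 10000 / (0.45 * 46064)
        = 10000 / 20728.80
        = 0.48242 m = 48.24 cm


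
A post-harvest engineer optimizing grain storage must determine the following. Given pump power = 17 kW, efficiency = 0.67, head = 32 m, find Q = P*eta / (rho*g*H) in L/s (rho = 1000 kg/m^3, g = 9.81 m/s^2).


Q = (P * 1000 * eta) / (rho * g * H)
  = (17 * 1000 * 0.67) / (1000 * 9.81 * 32)
  = 11390 / 313920
  = 0.03628 m^3/s = 36.28 L/s


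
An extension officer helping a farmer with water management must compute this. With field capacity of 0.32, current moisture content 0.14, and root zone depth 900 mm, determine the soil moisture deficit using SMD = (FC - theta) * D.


SMD = (FC - theta) * D
    = (0.32 - 0.14) * 900
    = 0.180 * 900
    = 162 mm


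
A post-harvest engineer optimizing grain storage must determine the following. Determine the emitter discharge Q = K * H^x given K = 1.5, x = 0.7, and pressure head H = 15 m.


Q = K * H^x
  = 1.5 * 15^0.7
  = 1.5 * 6.6568
  = 9.99 L/h


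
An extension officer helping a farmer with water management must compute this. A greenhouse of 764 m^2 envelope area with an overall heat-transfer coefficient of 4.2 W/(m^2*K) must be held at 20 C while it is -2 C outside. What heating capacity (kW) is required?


dT = 20 - (-2) = 22 K
Q = U * A * dT
  = 4.2 * 764 * 22
  = 70593.60 W = 70.59 kW


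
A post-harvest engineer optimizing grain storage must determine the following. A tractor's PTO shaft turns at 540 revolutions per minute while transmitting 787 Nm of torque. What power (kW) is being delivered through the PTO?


P = 2*pi*n*T / 60000
  = 2*pi * 540 * 787 / 60000
  = 2670228.09 / 60000
  = 44.50 kW


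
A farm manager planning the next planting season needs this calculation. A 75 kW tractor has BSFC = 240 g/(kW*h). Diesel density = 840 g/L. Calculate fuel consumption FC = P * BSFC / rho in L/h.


FC = P * BSFC / rho_fuel
   = 75 * 240 / 840
   = 18000 / 840
   = 21.43 L/h


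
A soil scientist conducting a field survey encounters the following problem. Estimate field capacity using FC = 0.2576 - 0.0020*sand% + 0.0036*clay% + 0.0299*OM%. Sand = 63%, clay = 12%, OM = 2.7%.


FC = 0.2576 - 0.0020*63 + 0.0036*12 + 0.0299*2.7
   = 0.2576 - 0.1260 + 0.0432 + 0.0807
   = 0.2555


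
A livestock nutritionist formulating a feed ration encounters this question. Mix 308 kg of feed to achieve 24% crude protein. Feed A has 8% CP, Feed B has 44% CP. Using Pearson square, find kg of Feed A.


parts_A = CP_b - target = 44 - 24 = 20
parts_B = target - CP_a = 24 - 8 = 16
total_parts = 20 + 16 = 36
Feed A = 308 * 20 / 36 = 171.11 kg
Feed B = 308 * 16 / 36 = 136.89 kg

171.11 kg


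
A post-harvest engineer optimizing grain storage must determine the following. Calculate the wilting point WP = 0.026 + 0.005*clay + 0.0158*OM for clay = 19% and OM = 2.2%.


WP = 0.026 + 0.005*19 + 0.0158*2.2
   = 0.026 + 0.0950 + 0.0348
   = 0.1558


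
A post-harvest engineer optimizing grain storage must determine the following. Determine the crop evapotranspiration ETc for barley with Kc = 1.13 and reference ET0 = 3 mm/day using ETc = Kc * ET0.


ETc = Kc * ET0
    = 1.13 * 3
    = 3.39 mm/day


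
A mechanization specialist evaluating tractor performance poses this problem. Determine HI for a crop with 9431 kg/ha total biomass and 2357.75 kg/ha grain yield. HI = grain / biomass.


HI = grain_yield / biomass
   = 2357.75 / 9431
   = 0.25


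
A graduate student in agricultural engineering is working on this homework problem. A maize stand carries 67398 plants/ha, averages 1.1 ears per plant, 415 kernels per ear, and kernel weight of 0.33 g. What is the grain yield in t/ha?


Y = density * ears * kernels * kw
  = 67398 * 1.1 * 415 * 0.33 g/ha
  = 10153171.71 g/ha
  = 10153.17 kg/ha = 10.15 t/ha


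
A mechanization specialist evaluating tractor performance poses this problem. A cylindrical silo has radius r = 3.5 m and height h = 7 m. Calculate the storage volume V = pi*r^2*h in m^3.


V = pi * r^2 * h
  = pi * 3.5^2 * 7
  = pi * 12.25 * 7
  = 269.39 m^3


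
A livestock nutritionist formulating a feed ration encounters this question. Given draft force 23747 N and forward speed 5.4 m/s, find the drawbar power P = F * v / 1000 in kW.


P = F * v / 1000
  = 23747 * 5.4 / 1000
  = 128233.80 / 1000
  = 128.23 kW


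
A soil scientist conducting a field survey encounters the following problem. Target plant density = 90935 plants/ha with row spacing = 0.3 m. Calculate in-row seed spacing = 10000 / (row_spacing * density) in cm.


spacing = 10000 / (row_sp * density)
        = 10000 / (0.3 * 90935)
        = 10000 / 27280.50
        = 0.36656 m = 36.66 cm


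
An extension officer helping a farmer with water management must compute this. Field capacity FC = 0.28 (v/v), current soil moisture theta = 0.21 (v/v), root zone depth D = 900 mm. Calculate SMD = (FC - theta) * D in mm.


SMD = (FC - theta) * D
    = (0.28 - 0.21) * 900
    = 0.070 * 900
    = 63 mm


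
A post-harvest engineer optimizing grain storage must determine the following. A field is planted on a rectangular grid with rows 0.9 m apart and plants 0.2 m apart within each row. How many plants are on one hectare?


D = 10000 / (row_sp * plant_sp)
  = 10000 / (0.9 * 0.2)
  = 10000 / 0.1800
  = 55555.56 plants/ha


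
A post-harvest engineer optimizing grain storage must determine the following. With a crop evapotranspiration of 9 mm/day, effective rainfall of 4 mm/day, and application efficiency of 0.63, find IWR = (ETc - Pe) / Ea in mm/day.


IWR = (ETc - Pe) / Ea
    = (9 - 4) / 0.63
    = 5 / 0.63
    = 7.94 mm/day


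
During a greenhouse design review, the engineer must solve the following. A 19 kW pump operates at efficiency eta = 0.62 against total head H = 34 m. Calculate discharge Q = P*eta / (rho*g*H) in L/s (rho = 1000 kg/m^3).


Q = (P * 1000 * eta) / (rho * g * H)
  = (19 * 1000 * 0.62) / (1000 * 9.81 * 34)
  = 11780 / 333540
  = 0.03532 m^3/s = 35.32 L/s


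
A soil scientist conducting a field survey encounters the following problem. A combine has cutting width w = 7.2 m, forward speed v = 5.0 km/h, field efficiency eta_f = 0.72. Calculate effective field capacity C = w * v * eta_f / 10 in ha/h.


C = w * v * eta_f / 10
  = 7.2 * 5.0 * 0.72 / 10
  = 25.92 / 10
  = 2.59 ha/h


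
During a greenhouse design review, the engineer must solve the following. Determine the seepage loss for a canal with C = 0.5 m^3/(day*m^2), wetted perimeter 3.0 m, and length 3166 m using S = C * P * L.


S = C * P * L
  = 0.5 * 3.0 * 3166
  = 4749 m^3/day


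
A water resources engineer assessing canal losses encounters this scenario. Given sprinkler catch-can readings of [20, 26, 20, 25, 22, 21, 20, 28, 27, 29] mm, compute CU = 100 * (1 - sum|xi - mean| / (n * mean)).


xbar = 238 / 10 = 23.800
sum|xi - xbar| = 32
CU = 100 * (1 - 32 / (10 * 23.800))
   = 100 * (1 - 0.1345)
   = 86.55%


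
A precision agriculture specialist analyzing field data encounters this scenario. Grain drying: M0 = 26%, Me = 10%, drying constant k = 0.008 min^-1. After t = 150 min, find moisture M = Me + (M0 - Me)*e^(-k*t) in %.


M = Me + (M0 - Me) * e^(-k*t)
  = 10 + (26 - 10) * e^(-0.008*150)
  = 10 + 16 * e^(-1.200)
  = 10 + 16 * 0.30119
  = 10 + 4.8191
  = 14.82%


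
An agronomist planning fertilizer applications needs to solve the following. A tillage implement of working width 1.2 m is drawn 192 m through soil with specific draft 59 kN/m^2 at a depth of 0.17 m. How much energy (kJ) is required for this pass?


E = k * d * w * L
  = 59 * 0.17 * 1.2 * 192
  = 2310.91 kJ


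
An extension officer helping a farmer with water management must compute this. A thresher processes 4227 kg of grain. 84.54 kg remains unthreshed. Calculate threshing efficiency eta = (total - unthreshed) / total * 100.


eta = (total - unthreshed) / total * 100
    = (4227 - 84.54) / 4227 * 100
    = 4142.46 / 4227 * 100
    = 98%


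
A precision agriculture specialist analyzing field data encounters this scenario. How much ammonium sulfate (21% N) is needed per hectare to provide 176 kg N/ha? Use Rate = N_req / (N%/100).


Rate = N_required / (N_content / 100)
     = 176 / (21 / 100)
     = 176 / 0.21
     = 838.10 kg/ha


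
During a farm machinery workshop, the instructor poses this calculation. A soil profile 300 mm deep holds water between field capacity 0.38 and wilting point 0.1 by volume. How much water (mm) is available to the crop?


AW = (FC - WP) * D
   = (0.38 - 0.1) * 300
   = 0.28 * 300
   = 84 mm


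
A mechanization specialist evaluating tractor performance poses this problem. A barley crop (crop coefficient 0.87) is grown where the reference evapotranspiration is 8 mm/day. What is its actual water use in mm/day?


ETc = Kc * ET0
    = 0.87 * 8
    = 6.96 mm/day


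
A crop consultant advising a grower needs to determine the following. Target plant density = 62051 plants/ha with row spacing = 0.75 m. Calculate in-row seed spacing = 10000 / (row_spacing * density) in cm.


spacing = 10000 / (row_sp * density)
        = 10000 / (0.75 * 62051)
        = 10000 / 46538.25
        = 0.21488 m = 21.49 cm


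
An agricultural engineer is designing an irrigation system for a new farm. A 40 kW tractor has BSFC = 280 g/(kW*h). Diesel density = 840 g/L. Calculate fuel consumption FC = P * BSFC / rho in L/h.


FC = P * BSFC / rho_fuel
   = 40 * 280 / 840
   = 11200 / 840
   = 13.33 L/h


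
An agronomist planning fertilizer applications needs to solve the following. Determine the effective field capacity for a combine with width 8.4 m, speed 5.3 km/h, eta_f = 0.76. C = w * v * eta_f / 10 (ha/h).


C = w * v * eta_f / 10
  = 8.4 * 5.3 * 0.76 / 10
  = 33.84 / 10
  = 3.38 ha/h


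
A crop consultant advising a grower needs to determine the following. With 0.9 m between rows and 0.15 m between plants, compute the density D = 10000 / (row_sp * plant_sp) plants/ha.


D = 10000 / (row_sp * plant_sp)
  = 10000 / (0.9 * 0.15)
  = 10000 / 0.1350
  = 74074.07 plants/ha


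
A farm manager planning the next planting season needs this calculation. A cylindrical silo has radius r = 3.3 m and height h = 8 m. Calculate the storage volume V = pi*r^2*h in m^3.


V = pi * r^2 * h
  = pi * 3.3^2 * 8
  = pi * 10.89 * 8
  = 273.70 m^3


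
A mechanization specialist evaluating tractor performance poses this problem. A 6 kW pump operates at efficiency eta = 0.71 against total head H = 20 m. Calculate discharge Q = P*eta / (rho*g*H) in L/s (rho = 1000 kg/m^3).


Q = (P * 1000 * eta) / (rho * g * H)
  = (6 * 1000 * 0.71) / (1000 * 9.81 * 20)
  = 4260 / 196200
  = 0.02171 m^3/s = 21.71 L/s


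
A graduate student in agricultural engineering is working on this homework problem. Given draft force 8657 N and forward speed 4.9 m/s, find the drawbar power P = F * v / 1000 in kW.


P = F * v / 1000
  = 8657 * 4.9 / 1000
  = 42419.30 / 1000
  = 42.42 kW


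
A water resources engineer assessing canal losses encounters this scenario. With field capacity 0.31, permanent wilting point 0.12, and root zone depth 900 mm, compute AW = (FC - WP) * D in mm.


AW = (FC - WP) * D
   = (0.31 - 0.12) * 900
   = 0.19 * 900
   = 171 mm


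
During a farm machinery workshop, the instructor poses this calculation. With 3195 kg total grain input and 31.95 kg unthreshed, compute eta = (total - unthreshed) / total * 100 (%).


eta = (total - unthreshed) / total * 100
    = (3195 - 31.95) / 3195 * 100
    = 3163.05 / 3195 * 100
    = 99%
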